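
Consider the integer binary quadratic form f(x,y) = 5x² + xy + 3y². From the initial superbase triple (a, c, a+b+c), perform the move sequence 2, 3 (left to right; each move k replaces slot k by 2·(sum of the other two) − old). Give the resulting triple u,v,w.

start (5,3,9) = (f(1,0),f(0,1),f(1,1))
replace slot 2: 2·(5+9) − 3 = 25 → (5,25,9)
replace slot 3: 2·(5+25) − 9 = 51 → (5,25,51)

5,25,51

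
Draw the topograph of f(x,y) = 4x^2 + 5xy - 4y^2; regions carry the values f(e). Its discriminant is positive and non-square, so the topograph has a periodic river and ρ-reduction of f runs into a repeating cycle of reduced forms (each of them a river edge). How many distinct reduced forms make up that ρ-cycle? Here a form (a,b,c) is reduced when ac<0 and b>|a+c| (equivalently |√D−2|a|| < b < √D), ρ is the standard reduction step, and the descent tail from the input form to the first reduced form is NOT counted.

D = 89, ⌊√D⌋ = 9
river: ρ → (-4,3,5)
river: ρ → (5,7,-2)
river: ρ → (-2,9,1)
river: ρ → (1,9,-2)
river: ρ → (-2,7,5)
river: ρ → (5,3,-4)
river: ρ → (-4,5,4)
river: ρ → (4,3,-5)
river: ρ → (-5,7,2)
river: ρ → (2,9,-1)
river: ρ → (-1,9,2)
river: ρ → (2,7,-5)
river: ρ → (-5,3,4)
river: ρ → (4,5,-4)
ρ-cycle length = 14 (tail of 0 descent steps not counted)

14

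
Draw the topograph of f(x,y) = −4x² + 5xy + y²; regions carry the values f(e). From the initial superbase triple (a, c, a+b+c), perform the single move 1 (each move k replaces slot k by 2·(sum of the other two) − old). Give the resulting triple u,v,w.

start (-4,1,2) = (f(1,0),f(0,1),f(1,1))
replace slot 1: 2·(1+2) − (-4) = 10 → (10,1,2)

10,1,2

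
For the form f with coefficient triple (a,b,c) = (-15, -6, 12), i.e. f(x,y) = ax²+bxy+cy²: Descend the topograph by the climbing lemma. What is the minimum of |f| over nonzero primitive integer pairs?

descent: ρ → (12,6,-15)  [lands on river]
river: ρ → (-15,24,3)
river: ρ → (3,24,-15)
river: ρ → (-15,6,12)
river: ρ → (12,18,-9)
river: ρ → (-9,18,12)
closes: descent 1, river 6
min |a| on river = 3

3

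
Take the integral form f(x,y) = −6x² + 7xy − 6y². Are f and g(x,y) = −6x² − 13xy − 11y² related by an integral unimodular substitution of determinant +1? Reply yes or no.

D₁ = -95, D₂ = -95
f is negative-definite; reduce −f:
−f: translate: b→5 (≡-7 mod 12), so (6,-7,6)→(6,5,5)
−f: flip: (6,5,5)→(5,-5,6)
−f: translate: b→5 (≡-5 mod 10), so (5,-5,6)→(5,5,6)
−f: reduced (well bottom): (5,5,6) with a≤c, −a<b≤a
flip sign back: reduced form of f is (-5,-5,-6)
g is negative-definite; reduce −g:
−g: translate: b→1 (≡13 mod 12), so (6,13,11)→(6,1,4)
−g: flip: (6,1,4)→(4,-1,6)
−g: reduced (well bottom): (4,-1,6) with a≤c, −a<b≤a
flip sign back: reduced form of g is (-4,1,-6)
reduced forms (-5, -5, -6) vs (-4, 1, -6) ⇒ inequivalent

no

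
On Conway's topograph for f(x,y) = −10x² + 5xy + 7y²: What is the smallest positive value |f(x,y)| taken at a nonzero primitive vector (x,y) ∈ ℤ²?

river: ρ → (7,9,-8)
river: ρ → (-8,7,8)
river: ρ → (8,9,-7)
river: ρ → (-7,5,10)
river: ρ → (10,15,-2)
river: ρ → (-2,17,2)
river: ρ → (2,15,-10)
river: ρ → (-10,5,7)
closes: descent 0, river 8
min |a| on river = 2

2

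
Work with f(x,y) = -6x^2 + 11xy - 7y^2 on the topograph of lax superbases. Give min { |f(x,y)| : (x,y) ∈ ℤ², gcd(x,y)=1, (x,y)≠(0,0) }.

translate: b→1 (≡-11 mod 12), so (6,-11,7)→(6,1,2)
flip: (6,1,2)→(2,-1,6)
reduced (well bottom): (2,-1,6) with a≤c, −a<b≤a
well minimum |f| = |-2| = 2 (negative-definite)

2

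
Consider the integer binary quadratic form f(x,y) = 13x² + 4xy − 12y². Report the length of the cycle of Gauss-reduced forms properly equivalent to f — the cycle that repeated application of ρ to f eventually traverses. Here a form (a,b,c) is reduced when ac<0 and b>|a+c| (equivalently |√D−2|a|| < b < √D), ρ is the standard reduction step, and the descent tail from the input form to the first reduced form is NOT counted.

D = 640, ⌊√D⌋ = 25
river: ρ → (-12,20,5)
river: ρ → (5,20,-12)
river: ρ → (-12,4,13)
river: ρ → (13,22,-3)
river: ρ → (-3,20,20)
river: ρ → (20,20,-3)
river: ρ → (-3,22,13)
river: ρ → (13,4,-12)
ρ-cycle length = 8 (tail of 0 descent steps not counted)

8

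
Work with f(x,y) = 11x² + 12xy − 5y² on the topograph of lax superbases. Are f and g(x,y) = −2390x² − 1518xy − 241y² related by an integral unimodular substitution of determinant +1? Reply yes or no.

D₁ = 364, D₂ = 364
river cycle of f (length 8): (-5, 18, 2), (2, 18, -5), (-5, 12, 11), (11, 10, -6), (-6, 14, 7), (7, 14, -6), (-6, 10, 11), (11, 12, -5)
river cycle of g (length 8): (-5, 18, 2), (2, 18, -5), (-5, 12, 11), (11, 10, -6), (-6, 14, 7), (7, 14, -6), (-6, 10, 11), (11, 12, -5)
cycles coincide ⇒ equivalent

yes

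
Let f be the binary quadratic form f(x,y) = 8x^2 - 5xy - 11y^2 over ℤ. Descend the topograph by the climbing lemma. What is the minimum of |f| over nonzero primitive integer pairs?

descent: ρ → (-11,5,8)  [lands on river]
river: ρ → (8,11,-8)
river: ρ → (-8,5,11)
river: ρ → (11,17,-2)
river: ρ → (-2,19,2)
river: ρ → (2,17,-11)
closes: descent 1, river 6
min |a| on river = 2

2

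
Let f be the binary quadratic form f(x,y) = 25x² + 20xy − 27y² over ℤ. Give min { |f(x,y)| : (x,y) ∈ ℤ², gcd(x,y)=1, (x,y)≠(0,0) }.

river: ρ → (-27,34,18)
river: ρ → (18,38,-23)
river: ρ → (-23,54,2)
river: ρ → (2,54,-23)
river: ρ → (-23,38,18)
river: ρ → (18,34,-27)
river: ρ → (-27,20,25)
river: ρ → (25,30,-22)
river: ρ → (-22,14,33)
river: ρ → (33,52,-3)
river: ρ → (-3,50,50)
river: ρ → (50,50,-3)
river: ρ → (-3,52,33)
river: ρ → (33,14,-22)
river: ρ → (-22,30,25)
river: ρ → (25,20,-27)
closes: descent 0, river 16
min |a| on river = 2

2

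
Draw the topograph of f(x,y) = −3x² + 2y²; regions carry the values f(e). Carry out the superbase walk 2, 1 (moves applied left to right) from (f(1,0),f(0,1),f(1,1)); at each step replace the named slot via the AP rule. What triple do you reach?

start (-3,2,-1) = (f(1,0),f(0,1),f(1,1))
replace slot 2: 2·((-3)+(-1)) − 2 = -10 → (-3,-10,-1)
replace slot 1: 2·((-10)+(-1)) − (-3) = -19 → (-19,-10,-1)

-19,-10,-1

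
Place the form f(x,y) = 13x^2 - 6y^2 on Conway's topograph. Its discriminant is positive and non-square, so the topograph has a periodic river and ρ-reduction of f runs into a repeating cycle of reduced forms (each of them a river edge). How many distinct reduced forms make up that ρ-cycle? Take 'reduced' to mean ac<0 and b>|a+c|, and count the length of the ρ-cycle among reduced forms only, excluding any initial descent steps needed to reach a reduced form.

D = 312, ⌊√D⌋ = 17
descent: ρ → (-6,12,7)  [lands on river]
river: ρ → (7,16,-2)
river: ρ → (-2,16,7)
river: ρ → (7,12,-6)
ρ-cycle length = 4 (tail of 1 descent step not counted)

4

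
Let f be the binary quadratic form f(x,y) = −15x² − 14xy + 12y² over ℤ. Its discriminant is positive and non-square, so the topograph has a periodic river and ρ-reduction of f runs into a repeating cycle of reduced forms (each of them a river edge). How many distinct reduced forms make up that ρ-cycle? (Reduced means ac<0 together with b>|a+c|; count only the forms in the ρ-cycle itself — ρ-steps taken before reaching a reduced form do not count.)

D = 916, ⌊√D⌋ = 30
descent: ρ → (12,14,-15)  [lands on river]
river: ρ → (-15,16,11)
river: ρ → (11,28,-3)
river: ρ → (-3,26,20)
river: ρ → (20,14,-9)
river: ρ → (-9,22,12)
river: ρ → (12,26,-5)
river: ρ → (-5,24,17)
river: ρ → (17,10,-12)
river: ρ → (-12,14,15)
river: ρ → (15,16,-11)
river: ρ → (-11,28,3)
river: ρ → (3,26,-20)
river: ρ → (-20,14,9)
river: ρ → (9,22,-12)
river: ρ → (-12,26,5)
river: ρ → (5,24,-17)
river: ρ → (-17,10,12)
ρ-cycle length = 18 (tail of 1 descent step not counted)

18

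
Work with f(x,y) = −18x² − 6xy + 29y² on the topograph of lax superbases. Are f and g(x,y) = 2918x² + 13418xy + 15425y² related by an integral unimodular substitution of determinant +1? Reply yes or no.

D₁ = 2124, D₂ = 2124
river cycle of f (length 6): (-18, 30, 17), (17, 38, -10), (-10, 42, 9), (9, 30, -34), (-34, 38, 5), (5, 42, -18)
river cycle of g (length 6): (-18, 30, 17), (17, 38, -10), (-10, 42, 9), (9, 30, -34), (-34, 38, 5), (5, 42, -18)
cycles coincide ⇒ equivalent

yes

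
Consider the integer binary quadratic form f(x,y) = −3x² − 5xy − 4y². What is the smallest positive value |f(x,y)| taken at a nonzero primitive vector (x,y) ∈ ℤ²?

translate: b→-1 (≡5 mod 6), so (3,5,4)→(3,-1,2)
flip: (3,-1,2)→(2,1,3)
reduced (well bottom): (2,1,3) with a≤c, −a<b≤a
well minimum |f| = |-2| = 2 (negative-definite)

2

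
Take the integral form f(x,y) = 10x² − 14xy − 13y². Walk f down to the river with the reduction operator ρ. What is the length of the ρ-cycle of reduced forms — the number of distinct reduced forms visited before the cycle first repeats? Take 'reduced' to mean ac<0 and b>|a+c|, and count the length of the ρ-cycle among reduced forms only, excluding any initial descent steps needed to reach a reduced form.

D = 716, ⌊√D⌋ = 26
descent: ρ → (-13,14,10)  [lands on river]
river: ρ → (10,26,-1)
river: ρ → (-1,26,10)
river: ρ → (10,14,-13)
river: ρ → (-13,12,11)
river: ρ → (11,10,-14)
river: ρ → (-14,18,7)
river: ρ → (7,24,-5)
river: ρ → (-5,26,2)
river: ρ → (2,26,-5)
river: ρ → (-5,24,7)
river: ρ → (7,18,-14)
river: ρ → (-14,10,11)
river: ρ → (11,12,-13)
ρ-cycle length = 14 (tail of 1 descent step not counted)

14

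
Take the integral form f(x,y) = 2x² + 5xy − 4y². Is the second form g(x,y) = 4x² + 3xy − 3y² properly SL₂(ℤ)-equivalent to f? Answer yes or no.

D₁ = 57, D₂ = 57
river cycle of f (length 6): (-4, 3, 3), (3, 3, -4), (-4, 5, 2), (2, 7, -1), (-1, 7, 2), (2, 5, -4)
river cycle of g (length 6): (-3, 3, 4), (4, 5, -2), (-2, 7, 1), (1, 7, -2), (-2, 5, 4), (4, 3, -3)
cycles differ ⇒ inequivalent

no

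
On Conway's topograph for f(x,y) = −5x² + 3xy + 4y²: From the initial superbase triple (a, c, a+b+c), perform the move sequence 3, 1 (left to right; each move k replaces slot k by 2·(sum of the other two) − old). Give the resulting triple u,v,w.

start (-5,4,2) = (f(1,0),f(0,1),f(1,1))
replace slot 3: 2·((-5)+4) − 2 = -4 → (-5,4,-4)
replace slot 1: 2·(4+(-4)) − (-5) = 5 → (5,4,-4)

5,4,-4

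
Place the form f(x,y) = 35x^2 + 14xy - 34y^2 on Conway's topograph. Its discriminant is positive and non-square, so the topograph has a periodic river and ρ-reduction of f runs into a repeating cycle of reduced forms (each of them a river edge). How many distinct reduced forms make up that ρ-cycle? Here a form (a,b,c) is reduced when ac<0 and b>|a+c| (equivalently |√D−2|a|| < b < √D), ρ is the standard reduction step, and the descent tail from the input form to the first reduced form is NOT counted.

D = 4956, ⌊√D⌋ = 70
river: ρ → (-34,54,15)
river: ρ → (15,66,-10)
river: ρ → (-10,54,51)
river: ρ → (51,48,-13)
river: ρ → (-13,56,35)
river: ρ → (35,14,-34)
ρ-cycle length = 6 (tail of 0 descent steps not counted)

6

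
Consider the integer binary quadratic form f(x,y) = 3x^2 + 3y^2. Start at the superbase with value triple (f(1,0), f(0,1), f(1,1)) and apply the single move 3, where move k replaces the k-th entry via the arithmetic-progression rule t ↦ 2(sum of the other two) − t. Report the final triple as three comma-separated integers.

start (3,3,6) = (f(1,0),f(0,1),f(1,1))
replace slot 3: 2·(3+3) − 6 = 6 → (3,3,6)

3,3,6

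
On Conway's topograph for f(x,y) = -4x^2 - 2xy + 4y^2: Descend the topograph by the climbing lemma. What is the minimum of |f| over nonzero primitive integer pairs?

descent: ρ → (4,2,-4)  [lands on river]
river: ρ → (-4,6,2)
river: ρ → (2,6,-4)
river: ρ → (-4,2,4)
river: ρ → (4,6,-2)
river: ρ → (-2,6,4)
closes: descent 1, river 6
min |a| on river = 2

2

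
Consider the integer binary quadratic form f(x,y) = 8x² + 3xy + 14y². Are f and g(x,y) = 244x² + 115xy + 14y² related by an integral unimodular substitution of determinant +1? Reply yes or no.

D₁ = -439, D₂ = -439
f: reduced (well bottom): (8,3,14) with a≤c, −a<b≤a
g: flip: (244,115,14)→(14,-115,244)
g: translate: b→-3 (≡-115 mod 28), so (14,-115,244)→(14,-3,8)
g: flip: (14,-3,8)→(8,3,14)
g: reduced (well bottom): (8,3,14) with a≤c, −a<b≤a
reduced forms (8, 3, 14) vs (8, 3, 14) ⇒ equivalent

yes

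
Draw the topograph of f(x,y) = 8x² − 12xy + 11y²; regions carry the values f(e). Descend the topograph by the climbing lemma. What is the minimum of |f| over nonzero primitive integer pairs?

translate: b→4 (≡-12 mod 16), so (8,-12,11)→(8,4,7)
flip: (8,4,7)→(7,-4,8)
reduced (well bottom): (7,-4,8) with a≤c, −a<b≤a
well minimum = a = 7

7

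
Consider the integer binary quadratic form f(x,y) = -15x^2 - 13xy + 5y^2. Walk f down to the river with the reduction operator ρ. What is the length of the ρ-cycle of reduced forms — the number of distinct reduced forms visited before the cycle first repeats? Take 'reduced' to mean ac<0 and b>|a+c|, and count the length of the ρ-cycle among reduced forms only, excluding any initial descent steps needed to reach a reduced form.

D = 469, ⌊√D⌋ = 21
descent: ρ → (5,13,-15)  [lands on river]
river: ρ → (-15,17,3)
river: ρ → (3,19,-9)
river: ρ → (-9,17,5)
ρ-cycle length = 4 (tail of 1 descent step not counted)

4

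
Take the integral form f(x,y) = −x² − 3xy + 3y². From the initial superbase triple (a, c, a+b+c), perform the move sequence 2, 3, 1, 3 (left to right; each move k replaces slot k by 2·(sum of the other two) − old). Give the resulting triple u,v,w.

start (-1,3,-1) = (f(1,0),f(0,1),f(1,1))
replace slot 2: 2·((-1)+(-1)) − 3 = -7 → (-1,-7,-1)
replace slot 3: 2·((-1)+(-7)) − (-1) = -15 → (-1,-7,-15)
replace slot 1: 2·((-7)+(-15)) − (-1) = -43 → (-43,-7,-15)
replace slot 3: 2·((-43)+(-7)) − (-15) = -85 → (-43,-7,-85)

-43,-7,-85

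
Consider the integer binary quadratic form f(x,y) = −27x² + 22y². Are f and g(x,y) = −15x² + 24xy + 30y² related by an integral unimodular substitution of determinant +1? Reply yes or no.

D₁ = 2376, D₂ = 2376
river cycle of f (length 14): (22, 44, -5), (-5, 46, 13), (13, 32, -26), (-26, 20, 19), (19, 18, -27), (-27, 36, 10), (10, 44, -11), (-11, 44, 10), (10, 36, -27), (-27, 18, 19), … (4 more)
river cycle of g (length 6): (30, 36, -9), (-9, 36, 30), (30, 24, -15), (-15, 36, 18), (18, 36, -15), (-15, 24, 30)
cycles differ ⇒ inequivalent

no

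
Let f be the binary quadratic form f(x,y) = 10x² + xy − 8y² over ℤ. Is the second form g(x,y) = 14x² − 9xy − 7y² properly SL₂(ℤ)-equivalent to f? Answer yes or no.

D₁ = 321, D₂ = 473
discriminants differ ⇒ not SL₂(ℤ)-equivalent

no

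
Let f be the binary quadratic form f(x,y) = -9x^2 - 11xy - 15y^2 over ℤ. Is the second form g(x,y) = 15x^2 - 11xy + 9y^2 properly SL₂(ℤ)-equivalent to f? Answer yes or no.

D₁ = -419, D₂ = -419
f is negative-definite; reduce −f:
−f: translate: b→-7 (≡11 mod 18), so (9,11,15)→(9,-7,13)
−f: reduced (well bottom): (9,-7,13) with a≤c, −a<b≤a
flip sign back: reduced form of f is (-9,7,-13)
g: flip: (15,-11,9)→(9,11,15)
g: translate: b→-7 (≡11 mod 18), so (9,11,15)→(9,-7,13)
g: reduced (well bottom): (9,-7,13) with a≤c, −a<b≤a
reduced forms (-9, 7, -13) vs (9, -7, 13) ⇒ inequivalent

no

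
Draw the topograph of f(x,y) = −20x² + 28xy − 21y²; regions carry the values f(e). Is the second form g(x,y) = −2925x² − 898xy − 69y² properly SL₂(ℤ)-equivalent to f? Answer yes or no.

D₁ = -896, D₂ = -896
f is negative-definite; reduce −f:
−f: translate: b→12 (≡-28 mod 40), so (20,-28,21)→(20,12,13)
−f: flip: (20,12,13)→(13,-12,20)
−f: reduced (well bottom): (13,-12,20) with a≤c, −a<b≤a
flip sign back: reduced form of f is (-13,12,-20)
g is negative-definite; reduce −g:
−g: flip: (2925,898,69)→(69,-898,2925)
−g: translate: b→68 (≡-898 mod 138), so (69,-898,2925)→(69,68,20)
−g: flip: (69,68,20)→(20,-68,69)
−g: translate: b→12 (≡-68 mod 40), so (20,-68,69)→(20,12,13)
−g: flip: (20,12,13)→(13,-12,20)
−g: reduced (well bottom): (13,-12,20) with a≤c, −a<b≤a
flip sign back: reduced form of g is (-13,12,-20)
reduced forms (-13, 12, -20) vs (-13, 12, -20) ⇒ equivalent

yes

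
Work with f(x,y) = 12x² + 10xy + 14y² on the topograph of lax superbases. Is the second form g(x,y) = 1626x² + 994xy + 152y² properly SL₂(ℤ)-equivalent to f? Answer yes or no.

D₁ = -572, D₂ = -572
f: reduced (well bottom): (12,10,14) with a≤c, −a<b≤a
g: flip: (1626,994,152)→(152,-994,1626)
g: translate: b→-82 (≡-994 mod 304), so (152,-994,1626)→(152,-82,12)
g: flip: (152,-82,12)→(12,82,152)
g: translate: b→10 (≡82 mod 24), so (12,82,152)→(12,10,14)
g: reduced (well bottom): (12,10,14) with a≤c, −a<b≤a
reduced forms (12, 10, 14) vs (12, 10, 14) ⇒ equivalent

yes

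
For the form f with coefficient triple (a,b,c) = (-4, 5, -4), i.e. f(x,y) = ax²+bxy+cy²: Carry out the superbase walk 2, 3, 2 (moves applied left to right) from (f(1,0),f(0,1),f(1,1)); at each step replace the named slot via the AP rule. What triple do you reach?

start (-4,-4,-3) = (f(1,0),f(0,1),f(1,1))
replace slot 2: 2·((-4)+(-3)) − (-4) = -10 → (-4,-10,-3)
replace slot 3: 2·((-4)+(-10)) − (-3) = -25 → (-4,-10,-25)
replace slot 2: 2·((-4)+(-25)) − (-10) = -48 → (-4,-48,-25)

-4,-48,-25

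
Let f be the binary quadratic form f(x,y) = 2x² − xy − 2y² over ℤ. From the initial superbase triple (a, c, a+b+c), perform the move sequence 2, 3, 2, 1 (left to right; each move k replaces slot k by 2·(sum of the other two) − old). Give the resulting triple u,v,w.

start (2,-2,-1) = (f(1,0),f(0,1),f(1,1))
replace slot 2: 2·(2+(-1)) − (-2) = 4 → (2,4,-1)
replace slot 3: 2·(2+4) − (-1) = 13 → (2,4,13)
replace slot 2: 2·(2+13) − 4 = 26 → (2,26,13)
replace slot 1: 2·(26+13) − 2 = 76 → (76,26,13)

76,26,13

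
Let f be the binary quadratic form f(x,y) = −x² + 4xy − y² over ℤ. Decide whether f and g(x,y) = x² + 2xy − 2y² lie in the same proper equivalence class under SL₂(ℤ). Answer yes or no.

D₁ = 12, D₂ = 12
river cycle of f (length 2): (-1, 2, 2), (2, 2, -1)
river cycle of g (length 2): (-2, 2, 1), (1, 2, -2)
cycles differ ⇒ inequivalent

no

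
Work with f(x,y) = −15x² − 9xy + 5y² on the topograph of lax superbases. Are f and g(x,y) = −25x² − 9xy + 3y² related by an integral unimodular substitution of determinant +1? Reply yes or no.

D₁ = 381, D₂ = 381
river cycle of f (length 6): (5, 19, -1), (-1, 19, 5), (5, 11, -13), (-13, 15, 3), (3, 15, -13), (-13, 11, 5)
river cycle of g (length 6): (3, 15, -13), (-13, 11, 5), (5, 19, -1), (-1, 19, 5), (5, 11, -13), (-13, 15, 3)
cycles coincide ⇒ equivalent

yes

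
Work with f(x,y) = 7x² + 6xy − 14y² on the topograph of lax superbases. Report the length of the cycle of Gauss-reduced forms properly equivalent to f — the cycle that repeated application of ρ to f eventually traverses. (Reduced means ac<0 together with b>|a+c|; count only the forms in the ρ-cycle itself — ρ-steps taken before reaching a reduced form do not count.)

D = 428, ⌊√D⌋ = 20
descent: ρ → (-14,-6,7)
descent: ρ → (7,20,-1)  [lands on river]
river: ρ → (-1,20,7)
river: ρ → (7,8,-13)
river: ρ → (-13,18,2)
river: ρ → (2,18,-13)
river: ρ → (-13,8,7)
ρ-cycle length = 6 (tail of 2 descent steps not counted)

6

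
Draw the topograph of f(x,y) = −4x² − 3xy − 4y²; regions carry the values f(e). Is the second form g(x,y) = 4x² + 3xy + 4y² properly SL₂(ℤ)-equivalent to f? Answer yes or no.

D₁ = -55, D₂ = -55
f is negative-definite; reduce −f:
−f: reduced (well bottom): (4,3,4) with a≤c, −a<b≤a
flip sign back: reduced form of f is (-4,-3,-4)
g: reduced (well bottom): (4,3,4) with a≤c, −a<b≤a
reduced forms (-4, -3, -4) vs (4, 3, 4) ⇒ inequivalent

no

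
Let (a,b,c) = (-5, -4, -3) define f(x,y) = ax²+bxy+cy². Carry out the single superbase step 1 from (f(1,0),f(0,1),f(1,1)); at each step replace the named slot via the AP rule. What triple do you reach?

start (-5,-3,-12) = (f(1,0),f(0,1),f(1,1))
replace slot 1: 2·((-3)+(-12)) − (-5) = -25 → (-25,-3,-12)

-25,-3,-12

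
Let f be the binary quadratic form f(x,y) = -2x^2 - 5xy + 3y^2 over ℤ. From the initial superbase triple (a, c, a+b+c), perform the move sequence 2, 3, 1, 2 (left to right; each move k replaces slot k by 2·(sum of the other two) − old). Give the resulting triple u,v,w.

start (-2,3,-4) = (f(1,0),f(0,1),f(1,1))
replace slot 2: 2·((-2)+(-4)) − 3 = -15 → (-2,-15,-4)
replace slot 3: 2·((-2)+(-15)) − (-4) = -30 → (-2,-15,-30)
replace slot 1: 2·((-15)+(-30)) − (-2) = -88 → (-88,-15,-30)
replace slot 2: 2·((-88)+(-30)) − (-15) = -221 → (-88,-221,-30)

-88,-221,-30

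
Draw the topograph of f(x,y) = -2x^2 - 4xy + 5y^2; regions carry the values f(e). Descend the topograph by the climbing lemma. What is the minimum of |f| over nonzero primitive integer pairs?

descent: ρ → (5,4,-2)  [lands on river]
river: ρ → (-2,4,5)
river: ρ → (5,6,-1)
river: ρ → (-1,6,5)
closes: descent 1, river 4
min |a| on river = 1

1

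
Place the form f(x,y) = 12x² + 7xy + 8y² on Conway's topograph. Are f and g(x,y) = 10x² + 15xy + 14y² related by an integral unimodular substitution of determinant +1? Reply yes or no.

D₁ = -335, D₂ = -335
f: flip: (12,7,8)→(8,-7,12)
f: reduced (well bottom): (8,-7,12) with a≤c, −a<b≤a
g: translate: b→-5 (≡15 mod 20), so (10,15,14)→(10,-5,9)
g: flip: (10,-5,9)→(9,5,10)
g: reduced (well bottom): (9,5,10) with a≤c, −a<b≤a
reduced forms (8, -7, 12) vs (9, 5, 10) ⇒ inequivalent

no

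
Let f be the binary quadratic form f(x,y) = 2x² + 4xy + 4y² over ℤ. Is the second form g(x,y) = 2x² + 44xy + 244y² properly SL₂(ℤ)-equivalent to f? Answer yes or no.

D₁ = -16, D₂ = -16
f: translate: b→0 (≡4 mod 4), so (2,4,4)→(2,0,2)
f: reduced (well bottom): (2,0,2) with a≤c, −a<b≤a
g: translate: b→0 (≡44 mod 4), so (2,44,244)→(2,0,2)
g: reduced (well bottom): (2,0,2) with a≤c, −a<b≤a
reduced forms (2, 0, 2) vs (2, 0, 2) ⇒ equivalent

yes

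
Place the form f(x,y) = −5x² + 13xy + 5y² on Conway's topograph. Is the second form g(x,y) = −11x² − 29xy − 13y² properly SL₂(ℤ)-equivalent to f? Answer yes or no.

D₁ = 269, D₂ = 269
river cycle of f (length 10): (5, 7, -11), (-11, 15, 1), (1, 15, -11), (-11, 7, 5), (5, 13, -5), (-5, 7, 11), (11, 15, -1), (-1, 15, 11), (11, 7, -5), (-5, 13, 5)
river cycle of g (length 10): (5, 7, -11), (-11, 15, 1), (1, 15, -11), (-11, 7, 5), (5, 13, -5), (-5, 7, 11), (11, 15, -1), (-1, 15, 11), (11, 7, -5), (-5, 13, 5)
cycles coincide ⇒ equivalent

yes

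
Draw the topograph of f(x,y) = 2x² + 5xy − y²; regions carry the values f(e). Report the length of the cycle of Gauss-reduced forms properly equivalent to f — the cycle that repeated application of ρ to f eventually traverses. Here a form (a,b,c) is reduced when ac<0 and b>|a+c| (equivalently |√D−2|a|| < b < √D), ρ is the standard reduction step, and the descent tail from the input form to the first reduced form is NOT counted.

D = 33, ⌊√D⌋ = 5
river: ρ → (-1,5,2)
river: ρ → (2,3,-3)
river: ρ → (-3,3,2)
river: ρ → (2,5,-1)
ρ-cycle length = 4 (tail of 0 descent steps not counted)

4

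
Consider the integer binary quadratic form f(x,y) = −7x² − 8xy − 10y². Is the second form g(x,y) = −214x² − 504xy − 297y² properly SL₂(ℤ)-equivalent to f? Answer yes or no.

D₁ = -216, D₂ = -216
f is negative-definite; reduce −f:
−f: translate: b→-6 (≡8 mod 14), so (7,8,10)→(7,-6,9)
−f: reduced (well bottom): (7,-6,9) with a≤c, −a<b≤a
flip sign back: reduced form of f is (-7,6,-9)
g is negative-definite; reduce −g:
−g: translate: b→76 (≡504 mod 428), so (214,504,297)→(214,76,7)
−g: flip: (214,76,7)→(7,-76,214)
−g: translate: b→-6 (≡-76 mod 14), so (7,-76,214)→(7,-6,9)
−g: reduced (well bottom): (7,-6,9) with a≤c, −a<b≤a
flip sign back: reduced form of g is (-7,6,-9)
reduced forms (-7, 6, -9) vs (-7, 6, -9) ⇒ equivalent

yes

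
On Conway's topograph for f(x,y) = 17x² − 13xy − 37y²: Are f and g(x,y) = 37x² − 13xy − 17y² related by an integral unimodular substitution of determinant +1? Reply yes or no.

D₁ = 2685, D₂ = 2685
river cycle of f (length 8): (17, 21, -33), (-33, 45, 5), (5, 45, -33), (-33, 21, 17), (17, 47, -7), (-7, 51, 3), (3, 51, -7), (-7, 47, 17)
river cycle of g (length 8): (-17, 47, 7), (7, 51, -3), (-3, 51, 7), (7, 47, -17), (-17, 21, 33), (33, 45, -5), (-5, 45, 33), (33, 21, -17)
cycles differ ⇒ inequivalent

no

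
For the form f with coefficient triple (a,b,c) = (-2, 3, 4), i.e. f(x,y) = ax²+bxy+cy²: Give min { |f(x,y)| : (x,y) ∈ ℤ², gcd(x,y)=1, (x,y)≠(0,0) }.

river: ρ → (4,5,-1)
river: ρ → (-1,5,4)
river: ρ → (4,3,-2)
river: ρ → (-2,5,2)
river: ρ → (2,3,-4)
river: ρ → (-4,5,1)
river: ρ → (1,5,-4)
river: ρ → (-4,3,2)
river: ρ → (2,5,-2)
river: ρ → (-2,3,4)
closes: descent 0, river 10
min |a| on river = 1

1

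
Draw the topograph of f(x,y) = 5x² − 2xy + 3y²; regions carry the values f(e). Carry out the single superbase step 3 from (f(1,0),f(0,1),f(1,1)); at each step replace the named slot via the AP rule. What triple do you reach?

start (5,3,6) = (f(1,0),f(0,1),f(1,1))
replace slot 3: 2·(5+3) − 6 = 10 → (5,3,10)

5,3,10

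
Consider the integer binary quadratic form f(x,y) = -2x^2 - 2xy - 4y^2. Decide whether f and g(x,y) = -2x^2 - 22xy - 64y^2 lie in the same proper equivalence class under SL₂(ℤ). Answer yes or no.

D₁ = -28, D₂ = -28
f is negative-definite; reduce −f:
−f: reduced (well bottom): (2,2,4) with a≤c, −a<b≤a
flip sign back: reduced form of f is (-2,-2,-4)
g is negative-definite; reduce −g:
−g: translate: b→2 (≡22 mod 4), so (2,22,64)→(2,2,4)
−g: reduced (well bottom): (2,2,4) with a≤c, −a<b≤a
flip sign back: reduced form of g is (-2,-2,-4)
reduced forms (-2, -2, -4) vs (-2, -2, -4) ⇒ equivalent

yes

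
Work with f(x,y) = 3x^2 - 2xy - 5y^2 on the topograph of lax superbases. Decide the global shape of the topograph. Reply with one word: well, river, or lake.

D = b²−4ac = (-2)² − 4·3·(-5) = 64
D = 8² is a perfect square ⇒ form factors over ℤ ⇒ lakes

lake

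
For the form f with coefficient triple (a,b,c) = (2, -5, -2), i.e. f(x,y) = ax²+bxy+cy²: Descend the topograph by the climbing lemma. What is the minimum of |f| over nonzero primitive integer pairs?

descent: ρ → (-2,5,2)  [lands on river]
river: ρ → (2,3,-4)
river: ρ → (-4,5,1)
river: ρ → (1,5,-4)
river: ρ → (-4,3,2)
river: ρ → (2,5,-2)
river: ρ → (-2,3,4)
river: ρ → (4,5,-1)
river: ρ → (-1,5,4)
river: ρ → (4,3,-2)
closes: descent 1, river 10
min |a| on river = 1

1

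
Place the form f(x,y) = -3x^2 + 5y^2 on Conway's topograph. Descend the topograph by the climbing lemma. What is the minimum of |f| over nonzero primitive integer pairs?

descent: ρ → (5,0,-3)
descent: ρ → (-3,6,2)  [lands on river]
river: ρ → (2,6,-3)
closes: descent 2, river 2
min |a| on river = 2

2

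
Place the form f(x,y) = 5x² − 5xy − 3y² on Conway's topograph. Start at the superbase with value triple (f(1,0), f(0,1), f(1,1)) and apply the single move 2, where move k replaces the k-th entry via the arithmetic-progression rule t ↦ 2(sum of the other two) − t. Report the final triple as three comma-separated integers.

start (5,-3,-3) = (f(1,0),f(0,1),f(1,1))
replace slot 2: 2·(5+(-3)) − (-3) = 7 → (5,7,-3)

5,7,-3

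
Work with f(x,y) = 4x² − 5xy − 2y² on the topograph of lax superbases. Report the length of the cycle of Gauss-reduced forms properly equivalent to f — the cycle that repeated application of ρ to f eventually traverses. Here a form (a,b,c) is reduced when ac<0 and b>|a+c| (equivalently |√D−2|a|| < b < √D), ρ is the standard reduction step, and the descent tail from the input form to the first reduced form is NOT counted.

D = 57, ⌊√D⌋ = 7
descent: ρ → (-2,5,4)  [lands on river]
river: ρ → (4,3,-3)
river: ρ → (-3,3,4)
river: ρ → (4,5,-2)
river: ρ → (-2,7,1)
river: ρ → (1,7,-2)
ρ-cycle length = 6 (tail of 1 descent step not counted)

6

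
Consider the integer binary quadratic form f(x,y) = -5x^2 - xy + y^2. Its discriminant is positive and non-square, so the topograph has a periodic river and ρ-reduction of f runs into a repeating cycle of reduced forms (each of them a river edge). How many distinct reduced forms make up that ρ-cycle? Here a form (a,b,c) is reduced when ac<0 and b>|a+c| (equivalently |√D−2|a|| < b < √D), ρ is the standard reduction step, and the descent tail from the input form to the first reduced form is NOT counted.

D = 21, ⌊√D⌋ = 4
descent: ρ → (1,3,-3)  [lands on river]
river: ρ → (-3,3,1)
ρ-cycle length = 2 (tail of 1 descent step not counted)

2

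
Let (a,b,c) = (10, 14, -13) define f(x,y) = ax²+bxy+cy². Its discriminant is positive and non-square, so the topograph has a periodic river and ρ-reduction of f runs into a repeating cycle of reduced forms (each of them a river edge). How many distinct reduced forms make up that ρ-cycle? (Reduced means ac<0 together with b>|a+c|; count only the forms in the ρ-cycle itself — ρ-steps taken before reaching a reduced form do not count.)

D = 716, ⌊√D⌋ = 26
river: ρ → (-13,12,11)
river: ρ → (11,10,-14)
river: ρ → (-14,18,7)
river: ρ → (7,24,-5)
river: ρ → (-5,26,2)
river: ρ → (2,26,-5)
river: ρ → (-5,24,7)
river: ρ → (7,18,-14)
river: ρ → (-14,10,11)
river: ρ → (11,12,-13)
river: ρ → (-13,14,10)
river: ρ → (10,26,-1)
river: ρ → (-1,26,10)
river: ρ → (10,14,-13)
ρ-cycle length = 14 (tail of 0 descent steps not counted)

14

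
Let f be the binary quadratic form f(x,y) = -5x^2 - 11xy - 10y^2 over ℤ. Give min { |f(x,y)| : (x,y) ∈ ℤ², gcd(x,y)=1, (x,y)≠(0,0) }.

translate: b→1 (≡11 mod 10), so (5,11,10)→(5,1,4)
flip: (5,1,4)→(4,-1,5)
reduced (well bottom): (4,-1,5) with a≤c, −a<b≤a
well minimum |f| = |-4| = 4 (negative-definite)

4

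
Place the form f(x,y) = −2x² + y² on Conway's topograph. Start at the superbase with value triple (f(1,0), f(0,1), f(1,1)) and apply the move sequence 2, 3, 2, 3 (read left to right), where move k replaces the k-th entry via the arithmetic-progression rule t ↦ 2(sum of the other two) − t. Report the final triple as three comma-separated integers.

start (-2,1,-1) = (f(1,0),f(0,1),f(1,1))
replace slot 2: 2·((-2)+(-1)) − 1 = -7 → (-2,-7,-1)
replace slot 3: 2·((-2)+(-7)) − (-1) = -17 → (-2,-7,-17)
replace slot 2: 2·((-2)+(-17)) − (-7) = -31 → (-2,-31,-17)
replace slot 3: 2·((-2)+(-31)) − (-17) = -49 → (-2,-31,-49)

-2,-31,-49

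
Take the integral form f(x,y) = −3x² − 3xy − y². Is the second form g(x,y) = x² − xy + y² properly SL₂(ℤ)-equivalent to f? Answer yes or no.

D₁ = -3, D₂ = -3
f is negative-definite; reduce −f:
−f: flip: (3,3,1)→(1,-3,3)
−f: translate: b→1 (≡-3 mod 2), so (1,-3,3)→(1,1,1)
−f: reduced (well bottom): (1,1,1) with a≤c, −a<b≤a
flip sign back: reduced form of f is (-1,-1,-1)
g: translate: b→1 (≡-1 mod 2), so (1,-1,1)→(1,1,1)
g: reduced (well bottom): (1,1,1) with a≤c, −a<b≤a
reduced forms (-1, -1, -1) vs (1, 1, 1) ⇒ inequivalent

no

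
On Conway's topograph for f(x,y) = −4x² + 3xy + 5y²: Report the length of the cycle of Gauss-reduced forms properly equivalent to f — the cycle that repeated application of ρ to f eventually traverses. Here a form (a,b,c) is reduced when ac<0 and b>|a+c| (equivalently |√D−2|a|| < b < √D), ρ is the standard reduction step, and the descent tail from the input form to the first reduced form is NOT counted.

D = 89, ⌊√D⌋ = 9
river: ρ → (5,7,-2)
river: ρ → (-2,9,1)
river: ρ → (1,9,-2)
river: ρ → (-2,7,5)
river: ρ → (5,3,-4)
river: ρ → (-4,5,4)
river: ρ → (4,3,-5)
river: ρ → (-5,7,2)
river: ρ → (2,9,-1)
river: ρ → (-1,9,2)
river: ρ → (2,7,-5)
river: ρ → (-5,3,4)
river: ρ → (4,5,-4)
river: ρ → (-4,3,5)
ρ-cycle length = 14 (tail of 0 descent steps not counted)

14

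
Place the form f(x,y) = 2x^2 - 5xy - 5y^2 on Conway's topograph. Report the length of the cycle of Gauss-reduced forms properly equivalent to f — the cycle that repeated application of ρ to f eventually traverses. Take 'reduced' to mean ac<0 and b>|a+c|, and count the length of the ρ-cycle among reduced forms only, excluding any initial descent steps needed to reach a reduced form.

D = 65, ⌊√D⌋ = 8
descent: ρ → (-5,5,2)  [lands on river]
river: ρ → (2,7,-2)
river: ρ → (-2,5,5)
river: ρ → (5,5,-2)
river: ρ → (-2,7,2)
river: ρ → (2,5,-5)
ρ-cycle length = 6 (tail of 1 descent step not counted)

6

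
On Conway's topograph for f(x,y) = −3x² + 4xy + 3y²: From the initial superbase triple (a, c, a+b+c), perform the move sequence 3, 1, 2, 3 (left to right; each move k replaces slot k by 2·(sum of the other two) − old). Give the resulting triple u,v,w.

start (-3,3,4) = (f(1,0),f(0,1),f(1,1))
replace slot 3: 2·((-3)+3) − 4 = -4 → (-3,3,-4)
replace slot 1: 2·(3+(-4)) − (-3) = 1 → (1,3,-4)
replace slot 2: 2·(1+(-4)) − 3 = -9 → (1,-9,-4)
replace slot 3: 2·(1+(-9)) − (-4) = -12 → (1,-9,-12)

1,-9,-12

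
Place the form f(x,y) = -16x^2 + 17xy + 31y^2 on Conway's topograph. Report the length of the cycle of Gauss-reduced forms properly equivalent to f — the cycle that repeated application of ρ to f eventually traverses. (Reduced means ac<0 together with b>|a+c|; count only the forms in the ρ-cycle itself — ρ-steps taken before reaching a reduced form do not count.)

D = 2273, ⌊√D⌋ = 47
river: ρ → (31,45,-2)
river: ρ → (-2,47,8)
river: ρ → (8,33,-37)
river: ρ → (-37,41,4)
river: ρ → (4,47,-4)
river: ρ → (-4,41,37)
river: ρ → (37,33,-8)
river: ρ → (-8,47,2)
river: ρ → (2,45,-31)
river: ρ → (-31,17,16)
river: ρ → (16,47,-1)
river: ρ → (-1,47,16)
river: ρ → (16,17,-31)
river: ρ → (-31,45,2)
river: ρ → (2,47,-8)
river: ρ → (-8,33,37)
river: ρ → (37,41,-4)
river: ρ → (-4,47,4)
river: ρ → (4,41,-37)
river: ρ → (-37,33,8)
river: ρ → (8,47,-2)
river: ρ → (-2,45,31)
river: ρ → (31,17,-16)
river: ρ → (-16,47,1)
river: ρ → (1,47,-16)
river: ρ → (-16,17,31)
ρ-cycle length = 26 (tail of 0 descent steps not counted)

26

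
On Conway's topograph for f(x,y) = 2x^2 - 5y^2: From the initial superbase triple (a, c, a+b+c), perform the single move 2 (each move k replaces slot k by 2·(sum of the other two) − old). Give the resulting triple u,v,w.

start (2,-5,-3) = (f(1,0),f(0,1),f(1,1))
replace slot 2: 2·(2+(-3)) − (-5) = 3 → (2,3,-3)

2,3,-3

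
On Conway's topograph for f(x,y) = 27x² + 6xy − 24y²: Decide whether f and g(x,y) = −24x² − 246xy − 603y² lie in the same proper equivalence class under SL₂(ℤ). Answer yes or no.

D₁ = 2628, D₂ = 2628
river cycle of f (length 14): (-24, 42, 9), (9, 48, -9), (-9, 42, 24), (24, 6, -27), (-27, 48, 3), (3, 48, -27), (-27, 6, 24), (24, 42, -9), (-9, 48, 9), (9, 42, -24), … (4 more)
river cycle of g (length 14): (-24, 42, 9), (9, 48, -9), (-9, 42, 24), (24, 6, -27), (-27, 48, 3), (3, 48, -27), (-27, 6, 24), (24, 42, -9), (-9, 48, 9), (9, 42, -24), … (4 more)
cycles coincide ⇒ equivalent

yes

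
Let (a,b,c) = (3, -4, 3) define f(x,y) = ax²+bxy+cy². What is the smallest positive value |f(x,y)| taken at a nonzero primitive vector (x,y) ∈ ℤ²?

translate: b→2 (≡-4 mod 6), so (3,-4,3)→(3,2,2)
flip: (3,2,2)→(2,-2,3)
translate: b→2 (≡-2 mod 4), so (2,-2,3)→(2,2,3)
reduced (well bottom): (2,2,3) with a≤c, −a<b≤a
well minimum = a = 2

2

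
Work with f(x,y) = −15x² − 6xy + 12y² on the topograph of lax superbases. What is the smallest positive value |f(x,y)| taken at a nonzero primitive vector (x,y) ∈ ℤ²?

descent: ρ → (12,6,-15)  [lands on river]
river: ρ → (-15,24,3)
river: ρ → (3,24,-15)
river: ρ → (-15,6,12)
river: ρ → (12,18,-9)
river: ρ → (-9,18,12)
closes: descent 1, river 6
min |a| on river = 3

3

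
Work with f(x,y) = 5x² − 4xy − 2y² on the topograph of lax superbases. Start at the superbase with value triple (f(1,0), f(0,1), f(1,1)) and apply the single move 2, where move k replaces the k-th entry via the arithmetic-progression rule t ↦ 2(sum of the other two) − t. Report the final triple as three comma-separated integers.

start (5,-2,-1) = (f(1,0),f(0,1),f(1,1))
replace slot 2: 2·(5+(-1)) − (-2) = 10 → (5,10,-1)

5,10,-1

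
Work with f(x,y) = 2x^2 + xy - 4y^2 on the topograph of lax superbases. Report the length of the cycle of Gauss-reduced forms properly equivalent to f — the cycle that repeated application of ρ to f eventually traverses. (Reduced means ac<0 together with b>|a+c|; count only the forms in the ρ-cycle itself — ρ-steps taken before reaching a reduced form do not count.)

D = 33, ⌊√D⌋ = 5
descent: ρ → (-4,-1,2)
descent: ρ → (2,5,-1)  [lands on river]
river: ρ → (-1,5,2)
river: ρ → (2,3,-3)
river: ρ → (-3,3,2)
ρ-cycle length = 4 (tail of 2 descent steps not counted)

4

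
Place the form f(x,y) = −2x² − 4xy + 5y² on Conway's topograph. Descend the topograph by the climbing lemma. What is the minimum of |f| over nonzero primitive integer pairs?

descent: ρ → (5,4,-2)  [lands on river]
river: ρ → (-2,4,5)
river: ρ → (5,6,-1)
river: ρ → (-1,6,5)
closes: descent 1, river 4
min |a| on river = 1

1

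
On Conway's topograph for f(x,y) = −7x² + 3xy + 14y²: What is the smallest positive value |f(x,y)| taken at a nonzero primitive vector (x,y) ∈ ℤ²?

descent: ρ → (14,-3,-7)
descent: ρ → (-7,17,4)  [lands on river]
river: ρ → (4,15,-11)
river: ρ → (-11,7,8)
river: ρ → (8,9,-10)
river: ρ → (-10,11,7)
river: ρ → (7,17,-4)
river: ρ → (-4,15,11)
river: ρ → (11,7,-8)
river: ρ → (-8,9,10)
river: ρ → (10,11,-7)
closes: descent 2, river 10
min |a| on river = 4

4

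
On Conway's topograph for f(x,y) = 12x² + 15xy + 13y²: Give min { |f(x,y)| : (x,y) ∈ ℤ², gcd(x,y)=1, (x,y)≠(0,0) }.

translate: b→-9 (≡15 mod 24), so (12,15,13)→(12,-9,10)
flip: (12,-9,10)→(10,9,12)
reduced (well bottom): (10,9,12) with a≤c, −a<b≤a
well minimum = a = 10

10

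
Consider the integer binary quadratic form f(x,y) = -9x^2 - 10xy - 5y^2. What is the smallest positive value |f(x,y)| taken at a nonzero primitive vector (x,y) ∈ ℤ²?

translate: b→-8 (≡10 mod 18), so (9,10,5)→(9,-8,4)
flip: (9,-8,4)→(4,8,9)
translate: b→0 (≡8 mod 8), so (4,8,9)→(4,0,5)
reduced (well bottom): (4,0,5) with a≤c, −a<b≤a
well minimum |f| = |-4| = 4 (negative-definite)

4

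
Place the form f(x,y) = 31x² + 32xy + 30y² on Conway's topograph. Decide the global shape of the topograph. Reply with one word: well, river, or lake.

D = b²−4ac = 32² − 4·31·30 = -2696
D < 0 ⇒ definite ⇒ every region one sign ⇒ single well

well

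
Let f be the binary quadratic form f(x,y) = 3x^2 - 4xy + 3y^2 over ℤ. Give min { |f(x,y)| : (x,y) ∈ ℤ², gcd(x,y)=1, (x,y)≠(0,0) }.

translate: b→2 (≡-4 mod 6), so (3,-4,3)→(3,2,2)
flip: (3,2,2)→(2,-2,3)
translate: b→2 (≡-2 mod 4), so (2,-2,3)→(2,2,3)
reduced (well bottom): (2,2,3) with a≤c, −a<b≤a
well minimum = a = 2

2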